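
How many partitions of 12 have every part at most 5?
p(12, parts ≤ 5) = 47

Partitions of 12 with all parts ≤ 5: 5+5+2, 5+5+1+1, 5+4+3, 5+4+2+1, 5+4+1+1+1, 5+3+3+1, 5+3+2+2, 5+3+2+1+1, 5+3+1+1+1+1, 5+2+2+2+1, 5+2+2+1+1+1, 5+2+1+1+1+1+1, 5+1+1+1+1+1+1+1, 4+4+4, 4+4+3+1, 4+4+2+2, 4+4+2+1+1, 4+4+1+1+1+1, 4+3+3+2, 4+3+3+1+1, 4+3+2+2+1, 4+3+2+1+1+1, 4+3+1+1+1+1+1, 4+2+2+2+2, 4+2+2+2+1+1, 4+2+2+1+1+1+1, 4+2+1+1+1+1+1+1, 4+1+1+1+1+1+1+1+1, 3+3+3+3, 3+3+3+2+1, … (47 total). Count = 47.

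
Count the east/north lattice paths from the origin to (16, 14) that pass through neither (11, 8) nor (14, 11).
Number of paths = 81046191

Inclusion–exclusion. Total paths: C(30, 16) = 145422675. Through P₁: C(19, 11)·C(11, 5) = 34918884. Through P₂: C(25, 14)·C(5, 2) = 44574000. Since P₁ is strictly southwest of P₂, a monotone path through both must visit P₁ then P₂; paths through both = C(19, 11)·C(6, 3)·C(5, 2) = 15116400. Avoid both = 145422675 − 34918884 − 44574000 + 15116400 = 81046191.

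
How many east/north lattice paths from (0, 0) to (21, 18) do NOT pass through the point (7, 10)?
Number of paths = 56140257030

Total paths from (0, 0) to (21, 18): C(39, 21) = 62359143990. Paths through (7, 10): (paths (0, 0) → (7, 10)) × (paths (7, 10) → (21, 18)) = C(17, 7) · C(22, 14) = 19448 · 319770 = 6218886960. Avoidance count = 62359143990 − 6218886960 = 56140257030.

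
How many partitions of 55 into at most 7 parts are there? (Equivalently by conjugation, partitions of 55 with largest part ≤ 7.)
p(55, parts ≤ 7) = 28652

Use the recurrence p(n, m) = p(n, m−1) + p(n−m, m): either the largest part is < m (count p(n, m−1)) or the largest part is exactly m (remove one copy of m, count p(n−m, m)). With p(0, ·) = 1 this gives p(55, parts ≤ 7) = 28652. (By conjugating Young diagrams, this also counts partitions of 55 into at most 7 parts.)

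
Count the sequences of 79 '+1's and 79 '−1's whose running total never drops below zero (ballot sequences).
C_79 = 289450081175264899454283846029490767264392230

These ballot sequences are counted by the Catalan number C_n = (1/(n + 1)) · C(2n, n). For n = 79: C_79 = (1/80) · C(158, 79) = 23156006494021191956342707682359261381151378400/80 = 289450081175264899454283846029490767264392230.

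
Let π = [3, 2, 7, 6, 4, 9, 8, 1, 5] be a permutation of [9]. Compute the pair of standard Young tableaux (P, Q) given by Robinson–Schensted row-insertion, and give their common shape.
P = [1, 4, 5] / [2, 6, 8] / [3, 9] / [7];  Q = [1, 3, 6] / [2, 4, 7] / [5, 9] / [8];  common shape = (3, 3, 2, 1)

Row-insert the values π_1, π_2, … into P one at a time, bumping the leftmost entry strictly greater than the inserted value down to the next row. The recording tableau Q records, in position (i, j), the step at which that cell was added to P.
  Insert 3 (step 1): P = [3];  Q = [1]
  Insert 2 (step 2): P = [2] / [3];  Q = [1] / [2]
  Insert 7 (step 3): P = [2, 7] / [3];  Q = [1, 3] / [2]
  Insert 6 (step 4): P = [2, 6] / [3, 7];  Q = [1, 3] / [2, 4]
  Insert 4 (step 5): P = [2, 4] / [3, 6] / [7];  Q = [1, 3] / [2, 4] / [5]
  Insert 9 (step 6): P = [2, 4, 9] / [3, 6] / [7];  Q = [1, 3, 6] / [2, 4] / [5]
  Insert 8 (step 7): P = [2, 4, 8] / [3, 6, 9] / [7];  Q = [1, 3, 6] / [2, 4, 7] / [5]
  Insert 1 (step 8): P = [1, 4, 8] / [2, 6, 9] / [3] / [7];  Q = [1, 3, 6] / [2, 4, 7] / [5] / [8]
  Insert 5 (step 9): P = [1, 4, 5] / [2, 6, 8] / [3, 9] / [7];  Q = [1, 3, 6] / [2, 4, 7] / [5, 9] / [8]
Final shape: (3, 3, 2, 1).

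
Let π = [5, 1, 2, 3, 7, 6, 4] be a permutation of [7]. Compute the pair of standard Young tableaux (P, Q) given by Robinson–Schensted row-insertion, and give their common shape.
P = [1, 2, 3, 4] / [5, 6] / [7];  Q = [1, 3, 4, 5] / [2, 6] / [7];  common shape = (4, 2, 1)

Row-insert the values π_1, π_2, … into P one at a time, bumping the leftmost entry strictly greater than the inserted value down to the next row. The recording tableau Q records, in position (i, j), the step at which that cell was added to P.
  Insert 5 (step 1): P = [5];  Q = [1]
  Insert 1 (step 2): P = [1] / [5];  Q = [1] / [2]
  Insert 2 (step 3): P = [1, 2] / [5];  Q = [1, 3] / [2]
  Insert 3 (step 4): P = [1, 2, 3] / [5];  Q = [1, 3, 4] / [2]
  Insert 7 (step 5): P = [1, 2, 3, 7] / [5];  Q = [1, 3, 4, 5] / [2]
  Insert 6 (step 6): P = [1, 2, 3, 6] / [5, 7];  Q = [1, 3, 4, 5] / [2, 6]
  Insert 4 (step 7): P = [1, 2, 3, 4] / [5, 6] / [7];  Q = [1, 3, 4, 5] / [2, 6] / [7]
Final shape: (4, 2, 1).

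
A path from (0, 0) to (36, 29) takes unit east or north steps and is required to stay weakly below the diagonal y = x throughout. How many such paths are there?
Number of paths = 542181316264981120

By the reflection principle (André's argument), the number of monotone paths to (36, 29) with n ≤ m that never go above y = x is C(65, 36) − C(65, 37) = 2507588587725537680 − 1965407271460556560 = 542181316264981120.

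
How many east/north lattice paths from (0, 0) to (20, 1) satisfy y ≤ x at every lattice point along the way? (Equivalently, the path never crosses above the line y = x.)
Number of paths = 20

By the reflection principle (André's argument), the number of monotone paths to (20, 1) with n ≤ m that never go above y = x is C(21, 20) − C(21, 21) = 21 − 1 = 20.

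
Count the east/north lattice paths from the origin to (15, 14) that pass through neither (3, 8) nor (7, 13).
Number of paths = 73985130

Inclusion–exclusion. Total paths: C(29, 15) = 77558760. Through P₁: C(11, 3)·C(18, 12) = 3063060. Through P₂: C(20, 7)·C(9, 8) = 697680. Since P₁ is strictly southwest of P₂, a monotone path through both must visit P₁ then P₂; paths through both = C(11, 3)·C(9, 4)·C(9, 8) = 187110. Avoid both = 77558760 − 3063060 − 697680 + 187110 = 73985130.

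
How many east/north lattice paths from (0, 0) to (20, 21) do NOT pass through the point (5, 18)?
Number of paths = 269101479636

Total paths from (0, 0) to (20, 21): C(41, 20) = 269128937220. Paths through (5, 18): (paths (0, 0) → (5, 18)) × (paths (5, 18) → (20, 21)) = C(23, 5) · C(18, 15) = 33649 · 816 = 27457584. Avoidance count = 269128937220 − 27457584 = 269101479636.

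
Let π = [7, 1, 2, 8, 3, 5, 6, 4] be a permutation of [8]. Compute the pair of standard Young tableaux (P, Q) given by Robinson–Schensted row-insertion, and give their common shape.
P = [1, 2, 3, 4, 6] / [5, 8] / [7];  Q = [1, 3, 4, 6, 7] / [2, 5] / [8];  common shape = (5, 2, 1)

Row-insert the values π_1, π_2, … into P one at a time, bumping the leftmost entry strictly greater than the inserted value down to the next row. The recording tableau Q records, in position (i, j), the step at which that cell was added to P.
  Insert 7 (step 1): P = [7];  Q = [1]
  Insert 1 (step 2): P = [1] / [7];  Q = [1] / [2]
  Insert 2 (step 3): P = [1, 2] / [7];  Q = [1, 3] / [2]
  Insert 8 (step 4): P = [1, 2, 8] / [7];  Q = [1, 3, 4] / [2]
  Insert 3 (step 5): P = [1, 2, 3] / [7, 8];  Q = [1, 3, 4] / [2, 5]
  Insert 5 (step 6): P = [1, 2, 3, 5] / [7, 8];  Q = [1, 3, 4, 6] / [2, 5]
  Insert 6 (step 7): P = [1, 2, 3, 5, 6] / [7, 8];  Q = [1, 3, 4, 6, 7] / [2, 5]
  Insert 4 (step 8): P = [1, 2, 3, 4, 6] / [5, 8] / [7];  Q = [1, 3, 4, 6, 7] / [2, 5] / [8]
Final shape: (5, 2, 1).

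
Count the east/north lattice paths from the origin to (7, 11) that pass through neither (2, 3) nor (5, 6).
Number of paths = 13452

Inclusion–exclusion. Total paths: C(18, 7) = 31824. Through P₁: C(5, 2)·C(13, 5) = 12870. Through P₂: C(11, 5)·C(7, 2) = 9702. Since P₁ is strictly southwest of P₂, a monotone path through both must visit P₁ then P₂; paths through both = C(5, 2)·C(6, 3)·C(7, 2) = 4200. Avoid both = 31824 − 12870 − 9702 + 4200 = 13452.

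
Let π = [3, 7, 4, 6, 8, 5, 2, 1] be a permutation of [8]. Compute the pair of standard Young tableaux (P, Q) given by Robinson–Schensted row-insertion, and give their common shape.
P = [1, 4, 5, 8] / [2] / [3] / [6] / [7];  Q = [1, 2, 4, 5] / [3] / [6] / [7] / [8];  common shape = (4, 1, 1, 1, 1)

Row-insert the values π_1, π_2, … into P one at a time, bumping the leftmost entry strictly greater than the inserted value down to the next row. The recording tableau Q records, in position (i, j), the step at which that cell was added to P.
  Insert 3 (step 1): P = [3];  Q = [1]
  Insert 7 (step 2): P = [3, 7];  Q = [1, 2]
  Insert 4 (step 3): P = [3, 4] / [7];  Q = [1, 2] / [3]
  Insert 6 (step 4): P = [3, 4, 6] / [7];  Q = [1, 2, 4] / [3]
  Insert 8 (step 5): P = [3, 4, 6, 8] / [7];  Q = [1, 2, 4, 5] / [3]
  Insert 5 (step 6): P = [3, 4, 5, 8] / [6] / [7];  Q = [1, 2, 4, 5] / [3] / [6]
  Insert 2 (step 7): P = [2, 4, 5, 8] / [3] / [6] / [7];  Q = [1, 2, 4, 5] / [3] / [6] / [7]
  Insert 1 (step 8): P = [1, 4, 5, 8] / [2] / [3] / [6] / [7];  Q = [1, 2, 4, 5] / [3] / [6] / [7] / [8]
Final shape: (4, 1, 1, 1, 1).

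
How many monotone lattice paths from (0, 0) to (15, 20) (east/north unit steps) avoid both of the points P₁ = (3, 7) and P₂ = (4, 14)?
Number of paths = 2597917560

Inclusion–exclusion. Total paths: C(35, 15) = 3247943160. Through P₁: C(10, 3)·C(25, 12) = 624036000. Through P₂: C(18, 4)·C(17, 11) = 37870560. Since P₁ is strictly southwest of P₂, a monotone path through both must visit P₁ then P₂; paths through both = C(10, 3)·C(8, 1)·C(17, 11) = 11880960. Avoid both = 3247943160 − 624036000 − 37870560 + 11880960 = 2597917560.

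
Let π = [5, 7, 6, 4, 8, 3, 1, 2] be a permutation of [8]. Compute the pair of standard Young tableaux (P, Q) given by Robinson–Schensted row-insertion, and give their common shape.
P = [1, 2, 8] / [3, 6] / [4] / [5] / [7];  Q = [1, 2, 5] / [3, 8] / [4] / [6] / [7];  common shape = (3, 2, 1, 1, 1)

Row-insert the values π_1, π_2, … into P one at a time, bumping the leftmost entry strictly greater than the inserted value down to the next row. The recording tableau Q records, in position (i, j), the step at which that cell was added to P.
  Insert 5 (step 1): P = [5];  Q = [1]
  Insert 7 (step 2): P = [5, 7];  Q = [1, 2]
  Insert 6 (step 3): P = [5, 6] / [7];  Q = [1, 2] / [3]
  Insert 4 (step 4): P = [4, 6] / [5] / [7];  Q = [1, 2] / [3] / [4]
  Insert 8 (step 5): P = [4, 6, 8] / [5] / [7];  Q = [1, 2, 5] / [3] / [4]
  Insert 3 (step 6): P = [3, 6, 8] / [4] / [5] / [7];  Q = [1, 2, 5] / [3] / [4] / [6]
  Insert 1 (step 7): P = [1, 6, 8] / [3] / [4] / [5] / [7];  Q = [1, 2, 5] / [3] / [4] / [6] / [7]
  Insert 2 (step 8): P = [1, 2, 8] / [3, 6] / [4] / [5] / [7];  Q = [1, 2, 5] / [3, 8] / [4] / [6] / [7]
Final shape: (3, 2, 1, 1, 1).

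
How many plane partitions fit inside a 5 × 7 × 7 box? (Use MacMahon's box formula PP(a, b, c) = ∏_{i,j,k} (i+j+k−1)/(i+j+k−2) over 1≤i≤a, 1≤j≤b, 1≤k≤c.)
PP(5, 7, 7) = 13710834632352

Evaluate the triple product over i = 1..5, j = 1..7, k = 1..7. The factors are (2/1) · (3/2) · (4/3) · (5/4) · (6/5) · (7/6) · (8/7) · (3/2) · … (245 factors total). The numerators and denominators telescope so the product is an integer; carrying out the multiplication exactly gives PP(5, 7, 7) = 13710834632352.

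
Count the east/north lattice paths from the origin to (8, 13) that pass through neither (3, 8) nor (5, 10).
Number of paths = 121650

Inclusion–exclusion. Total paths: C(21, 8) = 203490. Through P₁: C(11, 3)·C(10, 5) = 41580. Through P₂: C(15, 5)·C(6, 3) = 60060. Since P₁ is strictly southwest of P₂, a monotone path through both must visit P₁ then P₂; paths through both = C(11, 3)·C(4, 2)·C(6, 3) = 19800. Avoid both = 203490 − 41580 − 60060 + 19800 = 121650.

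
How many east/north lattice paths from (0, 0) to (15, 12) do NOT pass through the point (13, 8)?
Number of paths = 14331510

Total paths from (0, 0) to (15, 12): C(27, 15) = 17383860. Paths through (13, 8): (paths (0, 0) → (13, 8)) × (paths (13, 8) → (15, 12)) = C(21, 13) · C(6, 2) = 203490 · 15 = 3052350. Avoidance count = 17383860 − 3052350 = 14331510.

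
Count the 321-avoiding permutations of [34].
C_34 = 812944042149730764

These 321-avoiding permutations are counted by the Catalan number C_n = (1/(n + 1)) · C(2n, n). For n = 34: C_34 = (1/35) · C(68, 34) = 28453041475240576740/35 = 812944042149730764.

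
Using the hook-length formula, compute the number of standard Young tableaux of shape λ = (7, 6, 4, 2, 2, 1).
# SYT of shape (7, 6, 4, 2, 2, 1) = 3456969516

Hook-length formula: f^λ = n! / Π hook(c), product over all cells c of the Young diagram. For λ = (7, 6, 4, 2, 2, 1), n = 22 boxes. Hook lengths by row (left-to-right, top-to-bottom): [12, 10, 7, 6, 4, 3, 1]; [10, 8, 5, 4, 2, 1]; [7, 5, 2, 1]; [4, 2]; [3, 1]; [1]. Product of hooks = 325140480000. So f^λ = 22! / 325140480000 = 1124000727777607680000 / 325140480000 = 3456969516.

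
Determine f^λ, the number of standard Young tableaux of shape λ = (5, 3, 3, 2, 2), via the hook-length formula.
# SYT of shape (5, 3, 3, 2, 2) = 126126

Hook-length formula: f^λ = n! / Π hook(c), product over all cells c of the Young diagram. For λ = (5, 3, 3, 2, 2), n = 15 boxes. Hook lengths by row (left-to-right, top-to-bottom): [9, 8, 5, 2, 1]; [6, 5, 2]; [5, 4, 1]; [3, 2]; [2, 1]. Product of hooks = 10368000. So f^λ = 15! / 10368000 = 1307674368000 / 10368000 = 126126.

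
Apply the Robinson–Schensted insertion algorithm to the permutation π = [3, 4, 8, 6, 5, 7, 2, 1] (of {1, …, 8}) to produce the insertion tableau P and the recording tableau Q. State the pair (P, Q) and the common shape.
P = [1, 4, 5, 7] / [2] / [3] / [6] / [8];  Q = [1, 2, 3, 6] / [4] / [5] / [7] / [8];  common shape = (4, 1, 1, 1, 1)

Row-insert the values π_1, π_2, … into P one at a time, bumping the leftmost entry strictly greater than the inserted value down to the next row. The recording tableau Q records, in position (i, j), the step at which that cell was added to P.
  Insert 3 (step 1): P = [3];  Q = [1]
  Insert 4 (step 2): P = [3, 4];  Q = [1, 2]
  Insert 8 (step 3): P = [3, 4, 8];  Q = [1, 2, 3]
  Insert 6 (step 4): P = [3, 4, 6] / [8];  Q = [1, 2, 3] / [4]
  Insert 5 (step 5): P = [3, 4, 5] / [6] / [8];  Q = [1, 2, 3] / [4] / [5]
  Insert 7 (step 6): P = [3, 4, 5, 7] / [6] / [8];  Q = [1, 2, 3, 6] / [4] / [5]
  Insert 2 (step 7): P = [2, 4, 5, 7] / [3] / [6] / [8];  Q = [1, 2, 3, 6] / [4] / [5] / [7]
  Insert 1 (step 8): P = [1, 4, 5, 7] / [2] / [3] / [6] / [8];  Q = [1, 2, 3, 6] / [4] / [5] / [7] / [8]
Final shape: (4, 1, 1, 1, 1).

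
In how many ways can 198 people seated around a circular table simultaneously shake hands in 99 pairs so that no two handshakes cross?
C_99 = 227508830794229349661819540395688853956041682601541047340

These noncrossing handshakes are counted by the Catalan number C_n = (1/(n + 1)) · C(2n, n). For n = 99: C_99 = (1/100) · C(198, 99) = 22750883079422934966181954039568885395604168260154104734000/100 = 227508830794229349661819540395688853956041682601541047340.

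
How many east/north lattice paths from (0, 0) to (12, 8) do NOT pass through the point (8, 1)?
Number of paths = 123000

Total paths from (0, 0) to (12, 8): C(20, 12) = 125970. Paths through (8, 1): (paths (0, 0) → (8, 1)) × (paths (8, 1) → (12, 8)) = C(9, 8) · C(11, 4) = 9 · 330 = 2970. Avoidance count = 125970 − 2970 = 123000.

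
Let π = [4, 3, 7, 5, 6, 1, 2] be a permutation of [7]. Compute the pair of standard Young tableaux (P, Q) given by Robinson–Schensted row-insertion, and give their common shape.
P = [1, 2, 6] / [3, 5] / [4, 7];  Q = [1, 3, 5] / [2, 4] / [6, 7];  common shape = (3, 2, 2)

Row-insert the values π_1, π_2, … into P one at a time, bumping the leftmost entry strictly greater than the inserted value down to the next row. The recording tableau Q records, in position (i, j), the step at which that cell was added to P.
  Insert 4 (step 1): P = [4];  Q = [1]
  Insert 3 (step 2): P = [3] / [4];  Q = [1] / [2]
  Insert 7 (step 3): P = [3, 7] / [4];  Q = [1, 3] / [2]
  Insert 5 (step 4): P = [3, 5] / [4, 7];  Q = [1, 3] / [2, 4]
  Insert 6 (step 5): P = [3, 5, 6] / [4, 7];  Q = [1, 3, 5] / [2, 4]
  Insert 1 (step 6): P = [1, 5, 6] / [3, 7] / [4];  Q = [1, 3, 5] / [2, 4] / [6]
  Insert 2 (step 7): P = [1, 2, 6] / [3, 5] / [4, 7];  Q = [1, 3, 5] / [2, 4] / [6, 7]
Final shape: (3, 2, 2).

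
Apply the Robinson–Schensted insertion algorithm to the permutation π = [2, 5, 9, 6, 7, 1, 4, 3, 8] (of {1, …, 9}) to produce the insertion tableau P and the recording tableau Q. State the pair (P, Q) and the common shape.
P = [1, 3, 6, 7, 8] / [2, 4] / [5] / [9];  Q = [1, 2, 3, 5, 9] / [4, 7] / [6] / [8];  common shape = (5, 2, 1, 1)

Row-insert the values π_1, π_2, … into P one at a time, bumping the leftmost entry strictly greater than the inserted value down to the next row. The recording tableau Q records, in position (i, j), the step at which that cell was added to P.
  Insert 2 (step 1): P = [2];  Q = [1]
  Insert 5 (step 2): P = [2, 5];  Q = [1, 2]
  Insert 9 (step 3): P = [2, 5, 9];  Q = [1, 2, 3]
  Insert 6 (step 4): P = [2, 5, 6] / [9];  Q = [1, 2, 3] / [4]
  Insert 7 (step 5): P = [2, 5, 6, 7] / [9];  Q = [1, 2, 3, 5] / [4]
  Insert 1 (step 6): P = [1, 5, 6, 7] / [2] / [9];  Q = [1, 2, 3, 5] / [4] / [6]
  Insert 4 (step 7): P = [1, 4, 6, 7] / [2, 5] / [9];  Q = [1, 2, 3, 5] / [4, 7] / [6]
  Insert 3 (step 8): P = [1, 3, 6, 7] / [2, 4] / [5] / [9];  Q = [1, 2, 3, 5] / [4, 7] / [6] / [8]
  Insert 8 (step 9): P = [1, 3, 6, 7, 8] / [2, 4] / [5] / [9];  Q = [1, 2, 3, 5, 9] / [4, 7] / [6] / [8]
Final shape: (5, 2, 1, 1).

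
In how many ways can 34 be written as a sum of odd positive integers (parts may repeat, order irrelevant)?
p_odd(34) = 512

Enumerate partitions using only odd parts via the recurrence o(n, m) = o(n, m−2) + o(n−m, m) over odd m, starting from the largest odd part ≤ n. This gives p_odd(34) = 512. (Euler's theorem: equals the count of distinct-part partitions.)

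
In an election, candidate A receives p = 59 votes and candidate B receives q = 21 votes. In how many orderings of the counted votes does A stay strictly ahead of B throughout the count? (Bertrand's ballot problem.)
Strict-lead orderings = 4797929050145093720

Total orderings of the 80 votes with 59 for A: C(80, 59) = 10100903263463355200. By the Bertrand ballot formula (Cycle Lemma / reflection principle), the number of orderings in which A is strictly ahead of B throughout is (p − q)/(p + q) · C(p + q, p) = (59 − 21)/(59 + 21) · 10100903263463355200 = 4797929050145093720.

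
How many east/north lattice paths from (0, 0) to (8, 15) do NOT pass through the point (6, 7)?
Number of paths = 413094

Total paths from (0, 0) to (8, 15): C(23, 8) = 490314. Paths through (6, 7): (paths (0, 0) → (6, 7)) × (paths (6, 7) → (8, 15)) = C(13, 6) · C(10, 2) = 1716 · 45 = 77220. Avoidance count = 490314 − 77220 = 413094.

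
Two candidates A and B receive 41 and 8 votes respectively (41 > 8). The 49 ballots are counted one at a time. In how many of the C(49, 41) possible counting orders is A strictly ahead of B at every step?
Strict-lead orderings = 303719922

Total orderings of the 49 votes with 41 for A: C(49, 41) = 450978066. By the Bertrand ballot formula (Cycle Lemma / reflection principle), the number of orderings in which A is strictly ahead of B throughout is (p − q)/(p + q) · C(p + q, p) = (41 − 8)/(41 + 8) · 450978066 = 303719922.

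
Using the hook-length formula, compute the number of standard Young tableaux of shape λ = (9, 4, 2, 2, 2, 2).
# SYT of shape (9, 4, 2, 2, 2, 2) = 129506850

Hook-length formula: f^λ = n! / Π hook(c), product over all cells c of the Young diagram. For λ = (9, 4, 2, 2, 2, 2), n = 21 boxes. Hook lengths by row (left-to-right, top-to-bottom): [14, 13, 8, 7, 5, 4, 3, 2, 1]; [8, 7, 2, 1]; [5, 4]; [4, 3]; [3, 2]; [2, 1]. Product of hooks = 394503782400. So f^λ = 21! / 394503782400 = 51090942171709440000 / 394503782400 = 129506850.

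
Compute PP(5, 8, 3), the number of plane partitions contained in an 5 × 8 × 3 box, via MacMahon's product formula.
PP(5, 8, 3) = 61408347

Evaluate the triple product over i = 1..5, j = 1..8, k = 1..3. The factors are (2/1) · (3/2) · (4/3) · (3/2) · (4/3) · (5/4) · (4/3) · (5/4) · … (120 factors total). The numerators and denominators telescope so the product is an integer; carrying out the multiplication exactly gives PP(5, 8, 3) = 61408347.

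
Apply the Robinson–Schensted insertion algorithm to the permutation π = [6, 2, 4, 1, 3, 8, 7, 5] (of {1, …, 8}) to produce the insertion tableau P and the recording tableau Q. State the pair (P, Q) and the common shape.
P = [1, 3, 5] / [2, 4, 7] / [6, 8];  Q = [1, 3, 6] / [2, 5, 7] / [4, 8];  common shape = (3, 3, 2)

Row-insert the values π_1, π_2, … into P one at a time, bumping the leftmost entry strictly greater than the inserted value down to the next row. The recording tableau Q records, in position (i, j), the step at which that cell was added to P.
  Insert 6 (step 1): P = [6];  Q = [1]
  Insert 2 (step 2): P = [2] / [6];  Q = [1] / [2]
  Insert 4 (step 3): P = [2, 4] / [6];  Q = [1, 3] / [2]
  Insert 1 (step 4): P = [1, 4] / [2] / [6];  Q = [1, 3] / [2] / [4]
  Insert 3 (step 5): P = [1, 3] / [2, 4] / [6];  Q = [1, 3] / [2, 5] / [4]
  Insert 8 (step 6): P = [1, 3, 8] / [2, 4] / [6];  Q = [1, 3, 6] / [2, 5] / [4]
  Insert 7 (step 7): P = [1, 3, 7] / [2, 4, 8] / [6];  Q = [1, 3, 6] / [2, 5, 7] / [4]
  Insert 5 (step 8): P = [1, 3, 5] / [2, 4, 7] / [6, 8];  Q = [1, 3, 6] / [2, 5, 7] / [4, 8]
Final shape: (3, 3, 2).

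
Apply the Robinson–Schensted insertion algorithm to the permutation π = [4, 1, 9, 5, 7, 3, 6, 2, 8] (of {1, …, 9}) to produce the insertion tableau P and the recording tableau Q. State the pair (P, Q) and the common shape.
P = [1, 2, 6, 8] / [3, 5, 7] / [4] / [9];  Q = [1, 3, 5, 9] / [2, 4, 7] / [6] / [8];  common shape = (4, 3, 1, 1)

Row-insert the values π_1, π_2, … into P one at a time, bumping the leftmost entry strictly greater than the inserted value down to the next row. The recording tableau Q records, in position (i, j), the step at which that cell was added to P.
  Insert 4 (step 1): P = [4];  Q = [1]
  Insert 1 (step 2): P = [1] / [4];  Q = [1] / [2]
  Insert 9 (step 3): P = [1, 9] / [4];  Q = [1, 3] / [2]
  Insert 5 (step 4): P = [1, 5] / [4, 9];  Q = [1, 3] / [2, 4]
  Insert 7 (step 5): P = [1, 5, 7] / [4, 9];  Q = [1, 3, 5] / [2, 4]
  Insert 3 (step 6): P = [1, 3, 7] / [4, 5] / [9];  Q = [1, 3, 5] / [2, 4] / [6]
  Insert 6 (step 7): P = [1, 3, 6] / [4, 5, 7] / [9];  Q = [1, 3, 5] / [2, 4, 7] / [6]
  Insert 2 (step 8): P = [1, 2, 6] / [3, 5, 7] / [4] / [9];  Q = [1, 3, 5] / [2, 4, 7] / [6] / [8]
  Insert 8 (step 9): P = [1, 2, 6, 8] / [3, 5, 7] / [4] / [9];  Q = [1, 3, 5, 9] / [2, 4, 7] / [6] / [8]
Final shape: (4, 3, 1, 1).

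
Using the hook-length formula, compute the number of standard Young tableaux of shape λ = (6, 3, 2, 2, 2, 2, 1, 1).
# SYT of shape (6, 3, 2, 2, 2, 2, 1, 1) = 14325696

Hook-length formula: f^λ = n! / Π hook(c), product over all cells c of the Young diagram. For λ = (6, 3, 2, 2, 2, 2, 1, 1), n = 19 boxes. Hook lengths by row (left-to-right, top-to-bottom): [13, 10, 5, 3, 2, 1]; [9, 6, 1]; [7, 4]; [6, 3]; [5, 2]; [4, 1]; [2]; [1]. Product of hooks = 8491392000. So f^λ = 19! / 8491392000 = 121645100408832000 / 8491392000 = 14325696.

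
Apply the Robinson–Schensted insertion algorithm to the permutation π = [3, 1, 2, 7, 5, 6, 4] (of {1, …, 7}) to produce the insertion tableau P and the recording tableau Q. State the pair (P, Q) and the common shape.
P = [1, 2, 4, 6] / [3, 5] / [7];  Q = [1, 3, 4, 6] / [2, 5] / [7];  common shape = (4, 2, 1)

Row-insert the values π_1, π_2, … into P one at a time, bumping the leftmost entry strictly greater than the inserted value down to the next row. The recording tableau Q records, in position (i, j), the step at which that cell was added to P.
  Insert 3 (step 1): P = [3];  Q = [1]
  Insert 1 (step 2): P = [1] / [3];  Q = [1] / [2]
  Insert 2 (step 3): P = [1, 2] / [3];  Q = [1, 3] / [2]
  Insert 7 (step 4): P = [1, 2, 7] / [3];  Q = [1, 3, 4] / [2]
  Insert 5 (step 5): P = [1, 2, 5] / [3, 7];  Q = [1, 3, 4] / [2, 5]
  Insert 6 (step 6): P = [1, 2, 5, 6] / [3, 7];  Q = [1, 3, 4, 6] / [2, 5]
  Insert 4 (step 7): P = [1, 2, 4, 6] / [3, 5] / [7];  Q = [1, 3, 4, 6] / [2, 5] / [7]
Final shape: (4, 2, 1).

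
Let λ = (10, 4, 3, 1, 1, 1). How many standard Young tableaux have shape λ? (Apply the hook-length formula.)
# SYT of shape (10, 4, 3, 1, 1, 1) = 37035180

Hook-length formula: f^λ = n! / Π hook(c), product over all cells c of the Young diagram. For λ = (10, 4, 3, 1, 1, 1), n = 20 boxes. Hook lengths by row (left-to-right, top-to-bottom): [15, 11, 10, 8, 6, 5, 4, 3, 2, 1]; [8, 4, 3, 1]; [6, 2, 1]; [3]; [2]; [1]. Product of hooks = 65691648000. So f^λ = 20! / 65691648000 = 2432902008176640000 / 65691648000 = 37035180.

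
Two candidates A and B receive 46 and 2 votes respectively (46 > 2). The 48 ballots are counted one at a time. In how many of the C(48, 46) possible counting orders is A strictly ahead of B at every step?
Strict-lead orderings = 1034

Total orderings of the 48 votes with 46 for A: C(48, 46) = 1128. By the Bertrand ballot formula (Cycle Lemma / reflection principle), the number of orderings in which A is strictly ahead of B throughout is (p − q)/(p + q) · C(p + q, p) = (46 − 2)/(46 + 2) · 1128 = 1034.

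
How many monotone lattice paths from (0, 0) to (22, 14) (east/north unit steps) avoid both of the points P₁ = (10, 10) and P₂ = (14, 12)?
Number of paths = 3150155080

Inclusion–exclusion. Total paths: C(36, 22) = 3796297200. Through P₁: C(20, 10)·C(16, 12) = 336255920. Through P₂: C(26, 14)·C(10, 8) = 434596500. Since P₁ is strictly southwest of P₂, a monotone path through both must visit P₁ then P₂; paths through both = C(20, 10)·C(6, 4)·C(10, 8) = 124710300. Avoid both = 3796297200 − 336255920 − 434596500 + 124710300 = 3150155080.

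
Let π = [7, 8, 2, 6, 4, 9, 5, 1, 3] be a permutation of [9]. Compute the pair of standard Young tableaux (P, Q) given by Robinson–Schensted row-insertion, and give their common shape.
P = [1, 3, 5] / [2, 4, 9] / [6, 8] / [7];  Q = [1, 2, 6] / [3, 4, 7] / [5, 9] / [8];  common shape = (3, 3, 2, 1)

Row-insert the values π_1, π_2, … into P one at a time, bumping the leftmost entry strictly greater than the inserted value down to the next row. The recording tableau Q records, in position (i, j), the step at which that cell was added to P.
  Insert 7 (step 1): P = [7];  Q = [1]
  Insert 8 (step 2): P = [7, 8];  Q = [1, 2]
  Insert 2 (step 3): P = [2, 8] / [7];  Q = [1, 2] / [3]
  Insert 6 (step 4): P = [2, 6] / [7, 8];  Q = [1, 2] / [3, 4]
  Insert 4 (step 5): P = [2, 4] / [6, 8] / [7];  Q = [1, 2] / [3, 4] / [5]
  Insert 9 (step 6): P = [2, 4, 9] / [6, 8] / [7];  Q = [1, 2, 6] / [3, 4] / [5]
  Insert 5 (step 7): P = [2, 4, 5] / [6, 8, 9] / [7];  Q = [1, 2, 6] / [3, 4, 7] / [5]
  Insert 1 (step 8): P = [1, 4, 5] / [2, 8, 9] / [6] / [7];  Q = [1, 2, 6] / [3, 4, 7] / [5] / [8]
  Insert 3 (step 9): P = [1, 3, 5] / [2, 4, 9] / [6, 8] / [7];  Q = [1, 2, 6] / [3, 4, 7] / [5, 9] / [8]
Final shape: (3, 3, 2, 1).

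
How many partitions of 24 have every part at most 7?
p(24, parts ≤ 7) = 733

Use the recurrence p(n, m) = p(n, m−1) + p(n−m, m): either the largest part is < m (count p(n, m−1)) or the largest part is exactly m (remove one copy of m, count p(n−m, m)). With p(0, ·) = 1 this gives p(24, parts ≤ 7) = 733. (By conjugating Young diagrams, this also counts partitions of 24 into at most 7 parts.)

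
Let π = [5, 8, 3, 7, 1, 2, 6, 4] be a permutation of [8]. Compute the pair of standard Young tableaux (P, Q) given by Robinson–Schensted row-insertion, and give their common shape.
P = [1, 2, 4] / [3, 6] / [5, 7] / [8];  Q = [1, 2, 7] / [3, 4] / [5, 6] / [8];  common shape = (3, 2, 2, 1)

Row-insert the values π_1, π_2, … into P one at a time, bumping the leftmost entry strictly greater than the inserted value down to the next row. The recording tableau Q records, in position (i, j), the step at which that cell was added to P.
  Insert 5 (step 1): P = [5];  Q = [1]
  Insert 8 (step 2): P = [5, 8];  Q = [1, 2]
  Insert 3 (step 3): P = [3, 8] / [5];  Q = [1, 2] / [3]
  Insert 7 (step 4): P = [3, 7] / [5, 8];  Q = [1, 2] / [3, 4]
  Insert 1 (step 5): P = [1, 7] / [3, 8] / [5];  Q = [1, 2] / [3, 4] / [5]
  Insert 2 (step 6): P = [1, 2] / [3, 7] / [5, 8];  Q = [1, 2] / [3, 4] / [5, 6]
  Insert 6 (step 7): P = [1, 2, 6] / [3, 7] / [5, 8];  Q = [1, 2, 7] / [3, 4] / [5, 6]
  Insert 4 (step 8): P = [1, 2, 4] / [3, 6] / [5, 7] / [8];  Q = [1, 2, 7] / [3, 4] / [5, 6] / [8]
Final shape: (3, 2, 2, 1).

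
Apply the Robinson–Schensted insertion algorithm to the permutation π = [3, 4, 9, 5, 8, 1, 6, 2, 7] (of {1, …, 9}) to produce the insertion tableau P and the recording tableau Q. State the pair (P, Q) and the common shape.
P = [1, 2, 5, 6, 7] / [3, 4] / [8] / [9];  Q = [1, 2, 3, 5, 9] / [4, 7] / [6] / [8];  common shape = (5, 2, 1, 1)

Row-insert the values π_1, π_2, … into P one at a time, bumping the leftmost entry strictly greater than the inserted value down to the next row. The recording tableau Q records, in position (i, j), the step at which that cell was added to P.
  Insert 3 (step 1): P = [3];  Q = [1]
  Insert 4 (step 2): P = [3, 4];  Q = [1, 2]
  Insert 9 (step 3): P = [3, 4, 9];  Q = [1, 2, 3]
  Insert 5 (step 4): P = [3, 4, 5] / [9];  Q = [1, 2, 3] / [4]
  Insert 8 (step 5): P = [3, 4, 5, 8] / [9];  Q = [1, 2, 3, 5] / [4]
  Insert 1 (step 6): P = [1, 4, 5, 8] / [3] / [9];  Q = [1, 2, 3, 5] / [4] / [6]
  Insert 6 (step 7): P = [1, 4, 5, 6] / [3, 8] / [9];  Q = [1, 2, 3, 5] / [4, 7] / [6]
  Insert 2 (step 8): P = [1, 2, 5, 6] / [3, 4] / [8] / [9];  Q = [1, 2, 3, 5] / [4, 7] / [6] / [8]
  Insert 7 (step 9): P = [1, 2, 5, 6, 7] / [3, 4] / [8] / [9];  Q = [1, 2, 3, 5, 9] / [4, 7] / [6] / [8]
Final shape: (5, 2, 1, 1).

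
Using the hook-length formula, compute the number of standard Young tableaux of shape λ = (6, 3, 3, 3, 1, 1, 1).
# SYT of shape (6, 3, 3, 3, 1, 1, 1) = 5469750

Hook-length formula: f^λ = n! / Π hook(c), product over all cells c of the Young diagram. For λ = (6, 3, 3, 3, 1, 1, 1), n = 18 boxes. Hook lengths by row (left-to-right, top-to-bottom): [12, 8, 7, 3, 2, 1]; [8, 4, 3]; [7, 3, 2]; [6, 2, 1]; [3]; [2]; [1]. Product of hooks = 1170505728. So f^λ = 18! / 1170505728 = 6402373705728000 / 1170505728 = 5469750.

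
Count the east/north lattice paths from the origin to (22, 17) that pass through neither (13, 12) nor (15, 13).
Number of paths = 33402501410

Inclusion–exclusion. Total paths: C(39, 22) = 51021117810. Through P₁: C(25, 13)·C(14, 9) = 10411000600. Through P₂: C(28, 15)·C(11, 7) = 12355912800. Since P₁ is strictly southwest of P₂, a monotone path through both must visit P₁ then P₂; paths through both = C(25, 13)·C(3, 2)·C(11, 7) = 5148297000. Avoid both = 51021117810 − 10411000600 − 12355912800 + 5148297000 = 33402501410.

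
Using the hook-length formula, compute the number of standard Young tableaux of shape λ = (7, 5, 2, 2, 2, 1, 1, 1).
# SYT of shape (7, 5, 2, 2, 2, 1, 1, 1) = 435352320

Hook-length formula: f^λ = n! / Π hook(c), product over all cells c of the Young diagram. For λ = (7, 5, 2, 2, 2, 1, 1, 1), n = 21 boxes. Hook lengths by row (left-to-right, top-to-bottom): [14, 10, 6, 5, 4, 2, 1]; [11, 7, 3, 2, 1]; [7, 3]; [6, 2]; [5, 1]; [3]; [2]; [1]. Product of hooks = 117355392000. So f^λ = 21! / 117355392000 = 51090942171709440000 / 117355392000 = 435352320.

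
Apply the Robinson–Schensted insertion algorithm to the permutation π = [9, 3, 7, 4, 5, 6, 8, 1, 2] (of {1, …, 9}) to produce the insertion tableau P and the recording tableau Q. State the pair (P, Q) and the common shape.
P = [1, 2, 5, 6, 8] / [3, 4] / [7] / [9];  Q = [1, 3, 5, 6, 7] / [2, 9] / [4] / [8];  common shape = (5, 2, 1, 1)

Row-insert the values π_1, π_2, … into P one at a time, bumping the leftmost entry strictly greater than the inserted value down to the next row. The recording tableau Q records, in position (i, j), the step at which that cell was added to P.
  Insert 9 (step 1): P = [9];  Q = [1]
  Insert 3 (step 2): P = [3] / [9];  Q = [1] / [2]
  Insert 7 (step 3): P = [3, 7] / [9];  Q = [1, 3] / [2]
  Insert 4 (step 4): P = [3, 4] / [7] / [9];  Q = [1, 3] / [2] / [4]
  Insert 5 (step 5): P = [3, 4, 5] / [7] / [9];  Q = [1, 3, 5] / [2] / [4]
  Insert 6 (step 6): P = [3, 4, 5, 6] / [7] / [9];  Q = [1, 3, 5, 6] / [2] / [4]
  Insert 8 (step 7): P = [3, 4, 5, 6, 8] / [7] / [9];  Q = [1, 3, 5, 6, 7] / [2] / [4]
  Insert 1 (step 8): P = [1, 4, 5, 6, 8] / [3] / [7] / [9];  Q = [1, 3, 5, 6, 7] / [2] / [4] / [8]
  Insert 2 (step 9): P = [1, 2, 5, 6, 8] / [3, 4] / [7] / [9];  Q = [1, 3, 5, 6, 7] / [2, 9] / [4] / [8]
Final shape: (5, 2, 1, 1).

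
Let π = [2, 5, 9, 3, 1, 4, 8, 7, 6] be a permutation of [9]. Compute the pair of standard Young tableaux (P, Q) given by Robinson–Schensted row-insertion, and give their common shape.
P = [1, 3, 4, 6] / [2, 7] / [5, 8] / [9];  Q = [1, 2, 3, 7] / [4, 6] / [5, 8] / [9];  common shape = (4, 2, 2, 1)

Row-insert the values π_1, π_2, … into P one at a time, bumping the leftmost entry strictly greater than the inserted value down to the next row. The recording tableau Q records, in position (i, j), the step at which that cell was added to P.
  Insert 2 (step 1): P = [2];  Q = [1]
  Insert 5 (step 2): P = [2, 5];  Q = [1, 2]
  Insert 9 (step 3): P = [2, 5, 9];  Q = [1, 2, 3]
  Insert 3 (step 4): P = [2, 3, 9] / [5];  Q = [1, 2, 3] / [4]
  Insert 1 (step 5): P = [1, 3, 9] / [2] / [5];  Q = [1, 2, 3] / [4] / [5]
  Insert 4 (step 6): P = [1, 3, 4] / [2, 9] / [5];  Q = [1, 2, 3] / [4, 6] / [5]
  Insert 8 (step 7): P = [1, 3, 4, 8] / [2, 9] / [5];  Q = [1, 2, 3, 7] / [4, 6] / [5]
  Insert 7 (step 8): P = [1, 3, 4, 7] / [2, 8] / [5, 9];  Q = [1, 2, 3, 7] / [4, 6] / [5, 8]
  Insert 6 (step 9): P = [1, 3, 4, 6] / [2, 7] / [5, 8] / [9];  Q = [1, 2, 3, 7] / [4, 6] / [5, 8] / [9]
Final shape: (4, 2, 2, 1).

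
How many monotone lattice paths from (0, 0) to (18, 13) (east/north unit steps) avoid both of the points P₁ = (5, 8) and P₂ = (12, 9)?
Number of paths = 135662919

Inclusion–exclusion. Total paths: C(31, 18) = 206253075. Through P₁: C(13, 5)·C(18, 13) = 11027016. Through P₂: C(21, 12)·C(10, 6) = 61725300. Since P₁ is strictly southwest of P₂, a monotone path through both must visit P₁ then P₂; paths through both = C(13, 5)·C(8, 7)·C(10, 6) = 2162160. Avoid both = 206253075 − 11027016 − 61725300 + 2162160 = 135662919.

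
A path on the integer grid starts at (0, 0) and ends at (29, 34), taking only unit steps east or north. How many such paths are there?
Number of paths = 759510004936100355

A monotone lattice path from (0, 0) to (29, 34) consists of 29 east steps and 34 north steps in some order, so it is determined by which 29 of the 63 steps are east. The count is C(63, 29) = 759510004936100355.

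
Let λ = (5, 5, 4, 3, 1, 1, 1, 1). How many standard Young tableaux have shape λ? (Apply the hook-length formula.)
# SYT of shape (5, 5, 4, 3, 1, 1, 1, 1) = 352716000

Hook-length formula: f^λ = n! / Π hook(c), product over all cells c of the Young diagram. For λ = (5, 5, 4, 3, 1, 1, 1, 1), n = 21 boxes. Hook lengths by row (left-to-right, top-to-bottom): [12, 7, 6, 4, 2]; [11, 6, 5, 3, 1]; [9, 4, 3, 1]; [7, 2, 1]; [4]; [3]; [2]; [1]. Product of hooks = 144850083840. So f^λ = 21! / 144850083840 = 51090942171709440000 / 144850083840 = 352716000.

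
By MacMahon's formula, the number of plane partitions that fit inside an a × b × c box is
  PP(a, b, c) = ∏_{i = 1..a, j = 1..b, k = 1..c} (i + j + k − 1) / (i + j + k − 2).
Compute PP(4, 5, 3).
PP(4, 5, 3) = 116424

Evaluate the triple product over i = 1..4, j = 1..5, k = 1..3. The factors are (2/1) · (3/2) · (4/3) · (3/2) · (4/3) · (5/4) · (4/3) · (5/4) · … (60 factors total). The numerators and denominators telescope so the product is an integer; carrying out the multiplication exactly gives PP(4, 5, 3) = 116424.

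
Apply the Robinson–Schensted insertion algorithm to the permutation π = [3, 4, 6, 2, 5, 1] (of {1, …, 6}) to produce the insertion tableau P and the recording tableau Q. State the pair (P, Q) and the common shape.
P = [1, 4, 5] / [2, 6] / [3];  Q = [1, 2, 3] / [4, 5] / [6];  common shape = (3, 2, 1)

Row-insert the values π_1, π_2, … into P one at a time, bumping the leftmost entry strictly greater than the inserted value down to the next row. The recording tableau Q records, in position (i, j), the step at which that cell was added to P.
  Insert 3 (step 1): P = [3];  Q = [1]
  Insert 4 (step 2): P = [3, 4];  Q = [1, 2]
  Insert 6 (step 3): P = [3, 4, 6];  Q = [1, 2, 3]
  Insert 2 (step 4): P = [2, 4, 6] / [3];  Q = [1, 2, 3] / [4]
  Insert 5 (step 5): P = [2, 4, 5] / [3, 6];  Q = [1, 2, 3] / [4, 5]
  Insert 1 (step 6): P = [1, 4, 5] / [2, 6] / [3];  Q = [1, 2, 3] / [4, 5] / [6]
Final shape: (3, 2, 1).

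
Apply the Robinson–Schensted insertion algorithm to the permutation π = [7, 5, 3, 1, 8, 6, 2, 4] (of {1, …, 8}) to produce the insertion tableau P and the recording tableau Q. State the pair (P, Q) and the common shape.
P = [1, 2, 4] / [3, 6] / [5, 8] / [7];  Q = [1, 5, 8] / [2, 6] / [3, 7] / [4];  common shape = (3, 2, 2, 1)

Row-insert the values π_1, π_2, … into P one at a time, bumping the leftmost entry strictly greater than the inserted value down to the next row. The recording tableau Q records, in position (i, j), the step at which that cell was added to P.
  Insert 7 (step 1): P = [7];  Q = [1]
  Insert 5 (step 2): P = [5] / [7];  Q = [1] / [2]
  Insert 3 (step 3): P = [3] / [5] / [7];  Q = [1] / [2] / [3]
  Insert 1 (step 4): P = [1] / [3] / [5] / [7];  Q = [1] / [2] / [3] / [4]
  Insert 8 (step 5): P = [1, 8] / [3] / [5] / [7];  Q = [1, 5] / [2] / [3] / [4]
  Insert 6 (step 6): P = [1, 6] / [3, 8] / [5] / [7];  Q = [1, 5] / [2, 6] / [3] / [4]
  Insert 2 (step 7): P = [1, 2] / [3, 6] / [5, 8] / [7];  Q = [1, 5] / [2, 6] / [3, 7] / [4]
  Insert 4 (step 8): P = [1, 2, 4] / [3, 6] / [5, 8] / [7];  Q = [1, 5, 8] / [2, 6] / [3, 7] / [4]
Final shape: (3, 2, 2, 1).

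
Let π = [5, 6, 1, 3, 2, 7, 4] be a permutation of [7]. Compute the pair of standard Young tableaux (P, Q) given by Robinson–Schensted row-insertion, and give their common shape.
P = [1, 2, 4] / [3, 6, 7] / [5];  Q = [1, 2, 6] / [3, 4, 7] / [5];  common shape = (3, 3, 1)

Row-insert the values π_1, π_2, … into P one at a time, bumping the leftmost entry strictly greater than the inserted value down to the next row. The recording tableau Q records, in position (i, j), the step at which that cell was added to P.
  Insert 5 (step 1): P = [5];  Q = [1]
  Insert 6 (step 2): P = [5, 6];  Q = [1, 2]
  Insert 1 (step 3): P = [1, 6] / [5];  Q = [1, 2] / [3]
  Insert 3 (step 4): P = [1, 3] / [5, 6];  Q = [1, 2] / [3, 4]
  Insert 2 (step 5): P = [1, 2] / [3, 6] / [5];  Q = [1, 2] / [3, 4] / [5]
  Insert 7 (step 6): P = [1, 2, 7] / [3, 6] / [5];  Q = [1, 2, 6] / [3, 4] / [5]
  Insert 4 (step 7): P = [1, 2, 4] / [3, 6, 7] / [5];  Q = [1, 2, 6] / [3, 4, 7] / [5]
Final shape: (3, 3, 1).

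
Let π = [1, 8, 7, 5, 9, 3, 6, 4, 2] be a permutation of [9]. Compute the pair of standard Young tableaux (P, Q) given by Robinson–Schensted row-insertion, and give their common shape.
P = [1, 2, 4] / [3, 6] / [5, 9] / [7] / [8];  Q = [1, 2, 5] / [3, 7] / [4, 8] / [6] / [9];  common shape = (3, 2, 2, 1, 1)

Row-insert the values π_1, π_2, … into P one at a time, bumping the leftmost entry strictly greater than the inserted value down to the next row. The recording tableau Q records, in position (i, j), the step at which that cell was added to P.
  Insert 1 (step 1): P = [1];  Q = [1]
  Insert 8 (step 2): P = [1, 8];  Q = [1, 2]
  Insert 7 (step 3): P = [1, 7] / [8];  Q = [1, 2] / [3]
  Insert 5 (step 4): P = [1, 5] / [7] / [8];  Q = [1, 2] / [3] / [4]
  Insert 9 (step 5): P = [1, 5, 9] / [7] / [8];  Q = [1, 2, 5] / [3] / [4]
  Insert 3 (step 6): P = [1, 3, 9] / [5] / [7] / [8];  Q = [1, 2, 5] / [3] / [4] / [6]
  Insert 6 (step 7): P = [1, 3, 6] / [5, 9] / [7] / [8];  Q = [1, 2, 5] / [3, 7] / [4] / [6]
  Insert 4 (step 8): P = [1, 3, 4] / [5, 6] / [7, 9] / [8];  Q = [1, 2, 5] / [3, 7] / [4, 8] / [6]
  Insert 2 (step 9): P = [1, 2, 4] / [3, 6] / [5, 9] / [7] / [8];  Q = [1, 2, 5] / [3, 7] / [4, 8] / [6] / [9]
Final shape: (3, 2, 2, 1, 1).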